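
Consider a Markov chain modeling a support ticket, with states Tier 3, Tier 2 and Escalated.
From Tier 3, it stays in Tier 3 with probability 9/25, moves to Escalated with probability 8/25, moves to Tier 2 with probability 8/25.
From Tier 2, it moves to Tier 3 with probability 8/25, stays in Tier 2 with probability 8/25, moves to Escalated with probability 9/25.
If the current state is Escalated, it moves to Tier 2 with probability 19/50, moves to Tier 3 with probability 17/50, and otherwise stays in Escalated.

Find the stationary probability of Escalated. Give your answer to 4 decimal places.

Let the stationary distribution be π with π = πP and π_1 + π_2 + π_3 = 1.
π_1 = 0.36·π_1 + 0.32·π_2 + 0.34·π_3
π_2 = 0.32·π_1 + 0.32·π_2 + 0.38·π_3
Solving with the normalization constraint gives π = (0.3400, 0.3392, 0.3207).
So the stationary probability of Escalated is 0.3207.

0.3207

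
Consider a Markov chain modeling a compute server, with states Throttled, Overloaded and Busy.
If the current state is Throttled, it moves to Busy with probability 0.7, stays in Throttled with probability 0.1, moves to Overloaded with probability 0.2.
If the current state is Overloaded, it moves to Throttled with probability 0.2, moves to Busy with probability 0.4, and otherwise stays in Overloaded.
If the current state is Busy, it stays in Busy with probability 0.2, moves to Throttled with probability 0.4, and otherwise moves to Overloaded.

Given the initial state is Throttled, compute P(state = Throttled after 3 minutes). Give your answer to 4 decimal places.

0.2250

Propagate the distribution vector 3 minutes from Throttled.
After 0 minutes: (1.0000, 0.0000, 0.0000)
After 1 minute: (0.1000, 0.2000, 0.7000)
After 2 minutes: (0.3300, 0.3800, 0.2900)
After 3 minutes: (0.2250, 0.3340, 0.4410)
P(in Throttled after 3 minutes) = 0.2250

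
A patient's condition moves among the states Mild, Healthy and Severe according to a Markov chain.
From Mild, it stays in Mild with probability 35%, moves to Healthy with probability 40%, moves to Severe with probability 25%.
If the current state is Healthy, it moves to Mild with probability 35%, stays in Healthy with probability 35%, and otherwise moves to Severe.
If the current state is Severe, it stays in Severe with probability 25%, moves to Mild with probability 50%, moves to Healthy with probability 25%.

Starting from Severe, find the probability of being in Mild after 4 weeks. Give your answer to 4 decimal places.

0.3901

Propagate the distribution vector 4 weeks from Severe.
After 0 weeks: (0.0000, 0.0000, 1.0000)
After 1 week: (0.5000, 0.2500, 0.2500)
After 2 weeks: (0.3875, 0.3500, 0.2625)
After 3 weeks: (0.3894, 0.3431, 0.2675)
After 4 weeks: (0.3901, 0.3427, 0.2672)
P(in Mild after 4 weeks) = 0.3901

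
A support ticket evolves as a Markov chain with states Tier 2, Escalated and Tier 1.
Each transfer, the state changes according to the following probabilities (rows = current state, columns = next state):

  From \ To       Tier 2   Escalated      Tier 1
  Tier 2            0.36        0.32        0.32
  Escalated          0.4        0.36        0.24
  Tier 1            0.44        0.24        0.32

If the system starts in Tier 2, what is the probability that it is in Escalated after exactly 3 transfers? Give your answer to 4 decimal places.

Propagate the distribution vector 3 transfers from Tier 2.
After 0 transfers: (1.0000, 0.0000, 0.0000)
After 1 transfer: (0.3600, 0.3200, 0.3200)
After 2 transfers: (0.3984, 0.3072, 0.2944)
After 3 transfers: (0.3958, 0.3087, 0.2954)
P(in Escalated after 3 transfers) = 0.3087

0.3087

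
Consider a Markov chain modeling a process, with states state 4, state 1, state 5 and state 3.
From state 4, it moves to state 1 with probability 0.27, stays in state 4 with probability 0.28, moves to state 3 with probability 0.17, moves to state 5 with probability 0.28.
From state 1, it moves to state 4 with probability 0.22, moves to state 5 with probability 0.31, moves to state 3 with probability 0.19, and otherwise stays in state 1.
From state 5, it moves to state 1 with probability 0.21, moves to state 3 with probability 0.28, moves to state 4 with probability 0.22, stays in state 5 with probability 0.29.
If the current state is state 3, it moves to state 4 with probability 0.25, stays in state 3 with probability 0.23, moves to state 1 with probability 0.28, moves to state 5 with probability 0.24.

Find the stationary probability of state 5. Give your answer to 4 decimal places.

Let the stationary distribution be π with π = πP and π_1 + π_2 + π_3 + π_4 = 1.
π_1 = 0.28·π_1 + 0.22·π_2 + 0.22·π_3 + 0.25·π_4
π_2 = 0.27·π_1 + 0.28·π_2 + 0.21·π_3 + 0.28·π_4
π_3 = 0.28·π_1 + 0.31·π_2 + 0.29·π_3 + 0.24·π_4
Solving with the normalization constraint gives π = (0.2410, 0.2579, 0.2818, 0.2193).
So the stationary probability of state 5 is 0.2818.

0.2818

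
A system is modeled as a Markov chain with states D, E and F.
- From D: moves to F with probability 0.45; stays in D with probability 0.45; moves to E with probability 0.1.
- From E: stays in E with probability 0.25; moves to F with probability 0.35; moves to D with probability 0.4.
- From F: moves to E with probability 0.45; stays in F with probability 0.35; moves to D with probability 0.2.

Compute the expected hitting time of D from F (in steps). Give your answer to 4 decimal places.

Let t(s) be the expected number of steps to first reach D from state s, with t(D) = 0. Conditioning on the first step:
t(E) = 1 + 0.25·t(E) + 0.35·t(F)
t(F) = 1 + 0.45·t(E) + 0.35·t(F)
Solving: t(E) = 3.0303, t(F) = 3.6364.
Expected steps from F to D: 3.6364.

3.6364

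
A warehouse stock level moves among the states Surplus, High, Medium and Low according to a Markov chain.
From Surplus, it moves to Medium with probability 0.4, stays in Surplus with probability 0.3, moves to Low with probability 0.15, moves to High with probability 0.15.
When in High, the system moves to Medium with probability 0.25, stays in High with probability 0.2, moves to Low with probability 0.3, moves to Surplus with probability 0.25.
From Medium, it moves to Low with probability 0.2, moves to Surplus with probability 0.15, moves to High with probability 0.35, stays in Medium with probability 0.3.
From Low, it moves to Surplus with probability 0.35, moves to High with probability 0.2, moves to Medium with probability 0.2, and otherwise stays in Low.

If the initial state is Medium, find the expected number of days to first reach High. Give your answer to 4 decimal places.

3.6293

Let t(s) be the expected number of days to first reach High from state s, with t(High) = 0. Conditioning on the first day:
t(Surplus) = 1 + 0.3·t(Surplus) + 0.4·t(Medium) + 0.15·t(Low)
t(Medium) = 1 + 0.15·t(Surplus) + 0.3·t(Medium) + 0.2·t(Low)
t(Low) = 1 + 0.35·t(Surplus) + 0.2·t(Medium) + 0.25·t(Low)
Solving: t(Surplus) = 4.4395, t(Medium) = 3.6293, t(Low) = 4.3729.
Expected days from Medium to High: 3.6293.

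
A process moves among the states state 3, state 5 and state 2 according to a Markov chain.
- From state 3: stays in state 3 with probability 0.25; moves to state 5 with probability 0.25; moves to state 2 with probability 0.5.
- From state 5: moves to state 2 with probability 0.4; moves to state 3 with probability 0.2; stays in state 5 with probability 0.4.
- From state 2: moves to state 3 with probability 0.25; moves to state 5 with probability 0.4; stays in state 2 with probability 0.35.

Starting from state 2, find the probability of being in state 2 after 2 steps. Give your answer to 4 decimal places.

Sum over the intermediate state after 1 step:
P = P(state 2→state 3)·P(state 3→state 2) + P(state 2→state 5)·P(state 5→state 2) + P(state 2→state 2)·P(state 2→state 2)
  = 0.25×0.5 + 0.4×0.4 + 0.35×0.35
  = 0.1250 + 0.1600 + 0.1225 = 0.4075

0.4075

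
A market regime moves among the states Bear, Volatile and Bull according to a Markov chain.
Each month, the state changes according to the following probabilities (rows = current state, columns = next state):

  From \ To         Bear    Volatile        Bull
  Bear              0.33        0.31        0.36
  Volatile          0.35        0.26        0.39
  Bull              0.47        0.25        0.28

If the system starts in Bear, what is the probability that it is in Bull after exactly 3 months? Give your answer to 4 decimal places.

0.3409

Propagate the distribution vector 3 months from Bear.
After 0 months: (1.0000, 0.0000, 0.0000)
After 1 month: (0.3300, 0.3100, 0.3600)
After 2 months: (0.3866, 0.2729, 0.3405)
After 3 months: (0.3831, 0.2759, 0.3409)
P(in Bull after 3 months) = 0.3409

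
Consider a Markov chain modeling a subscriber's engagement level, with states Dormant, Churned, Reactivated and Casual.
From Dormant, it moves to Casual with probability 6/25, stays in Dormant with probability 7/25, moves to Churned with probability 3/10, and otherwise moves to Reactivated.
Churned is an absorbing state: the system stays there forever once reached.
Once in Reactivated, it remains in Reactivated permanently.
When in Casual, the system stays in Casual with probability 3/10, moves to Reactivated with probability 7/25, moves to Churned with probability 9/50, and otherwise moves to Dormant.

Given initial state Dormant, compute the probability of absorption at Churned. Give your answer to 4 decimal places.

Let h(s) be the probability of absorption at Churned starting from transient state s. Then h(Churned) = 1 and h(Reactivated) = 0. By first-step analysis:
h(Dormant) = 0.28·h(Dormant) + 0.3·1 + 0.18·0 + 0.24·h(Casual)
h(Casual) = 0.24·h(Dormant) + 0.18·1 + 0.28·0 + 0.3·h(Casual)
Solving: h(Dormant) = 0.5672, h(Casual) = 0.4516.
Starting from Dormant, the probability is 0.5672.

0.5672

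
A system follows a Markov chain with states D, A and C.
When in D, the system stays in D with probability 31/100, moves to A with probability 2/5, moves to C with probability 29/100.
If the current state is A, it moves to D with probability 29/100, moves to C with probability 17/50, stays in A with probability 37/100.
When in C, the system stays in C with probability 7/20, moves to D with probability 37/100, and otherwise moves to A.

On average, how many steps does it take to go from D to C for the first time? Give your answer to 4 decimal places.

Let t(s) be the expected number of steps to first reach C from state s, with t(C) = 0. Conditioning on the first step:
t(D) = 1 + 0.31·t(D) + 0.4·t(A)
t(A) = 1 + 0.29·t(D) + 0.37·t(A)
Solving: t(D) = 3.2319, t(A) = 3.0750.
Expected steps from D to C: 3.2319.

3.2319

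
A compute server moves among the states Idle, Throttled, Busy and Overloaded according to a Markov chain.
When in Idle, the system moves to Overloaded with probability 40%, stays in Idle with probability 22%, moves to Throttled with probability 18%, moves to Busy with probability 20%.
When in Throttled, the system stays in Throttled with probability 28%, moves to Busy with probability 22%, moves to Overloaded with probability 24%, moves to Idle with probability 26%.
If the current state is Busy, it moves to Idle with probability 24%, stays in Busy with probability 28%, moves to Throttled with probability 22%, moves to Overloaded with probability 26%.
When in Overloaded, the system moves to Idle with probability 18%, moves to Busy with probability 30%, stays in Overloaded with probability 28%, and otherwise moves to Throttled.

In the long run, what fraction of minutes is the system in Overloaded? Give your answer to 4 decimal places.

Let the stationary distribution be π with π = πP and π_1 + π_2 + π_3 + π_4 = 1.
π_1 = 0.22·π_1 + 0.26·π_2 + 0.24·π_3 + 0.18·π_4
π_2 = 0.18·π_1 + 0.28·π_2 + 0.22·π_3 + 0.24·π_4
π_3 = 0.2·π_1 + 0.22·π_2 + 0.28·π_3 + 0.3·π_4
Solving with the normalization constraint gives π = (0.2226, 0.2308, 0.2542, 0.2924).
So the stationary probability of Overloaded is 0.2924.

0.2924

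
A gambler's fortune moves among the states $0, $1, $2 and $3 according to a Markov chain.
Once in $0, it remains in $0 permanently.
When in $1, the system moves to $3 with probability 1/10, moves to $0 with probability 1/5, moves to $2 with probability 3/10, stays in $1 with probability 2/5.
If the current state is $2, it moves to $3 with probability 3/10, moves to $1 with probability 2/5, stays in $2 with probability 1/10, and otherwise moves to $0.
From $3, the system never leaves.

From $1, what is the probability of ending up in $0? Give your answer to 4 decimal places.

0.5714

Let h(s) be the probability of absorption at $0 starting from transient state s. Then h($0) = 1 and h($3) = 0. By first-step analysis:
h($1) = 0.2·1 + 0.4·h($1) + 0.3·h($2) + 0.1·0
h($2) = 0.2·1 + 0.4·h($1) + 0.1·h($2) + 0.3·0
Solving: h($1) = 0.5714, h($2) = 0.4762.
Starting from $1, the probability is 0.5714.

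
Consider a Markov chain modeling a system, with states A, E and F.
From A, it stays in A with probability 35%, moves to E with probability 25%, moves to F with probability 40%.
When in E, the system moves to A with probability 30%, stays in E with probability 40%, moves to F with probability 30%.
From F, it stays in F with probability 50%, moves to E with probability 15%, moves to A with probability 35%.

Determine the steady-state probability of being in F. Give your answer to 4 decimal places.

Let the stationary distribution be π with π = πP and π_1 + π_2 + π_3 = 1.
π_1 = 0.35·π_1 + 0.3·π_2 + 0.35·π_3
π_2 = 0.25·π_1 + 0.4·π_2 + 0.15·π_3
Solving with the normalization constraint gives π = (0.3377, 0.2450, 0.4172).
So the stationary probability of F is 0.4172.

0.4172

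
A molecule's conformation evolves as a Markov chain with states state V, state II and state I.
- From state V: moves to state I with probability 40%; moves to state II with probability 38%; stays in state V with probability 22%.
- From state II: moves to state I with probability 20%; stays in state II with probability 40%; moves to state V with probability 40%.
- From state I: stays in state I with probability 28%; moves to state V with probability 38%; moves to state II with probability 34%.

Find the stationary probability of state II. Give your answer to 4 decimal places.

Let the stationary distribution be π with π = πP and π_1 + π_2 + π_3 = 1.
π_1 = 0.22·π_1 + 0.4·π_2 + 0.38·π_3
π_2 = 0.38·π_1 + 0.4·π_2 + 0.34·π_3
Solving with the normalization constraint gives π = (0.3341, 0.3759, 0.2900).
So the stationary probability of state II is 0.3759.

0.3759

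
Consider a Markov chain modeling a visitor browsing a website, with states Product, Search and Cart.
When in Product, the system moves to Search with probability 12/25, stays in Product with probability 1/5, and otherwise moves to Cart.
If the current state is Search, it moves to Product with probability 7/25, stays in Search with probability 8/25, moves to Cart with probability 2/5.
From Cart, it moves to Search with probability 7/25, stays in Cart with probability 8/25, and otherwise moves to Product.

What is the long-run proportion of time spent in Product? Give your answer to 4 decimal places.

0.2980

Let the stationary distribution be π with π = πP and π_1 + π_2 + π_3 = 1.
π_1 = 0.2·π_1 + 0.28·π_2 + 0.4·π_3
π_2 = 0.48·π_1 + 0.32·π_2 + 0.28·π_3
Solving with the normalization constraint gives π = (0.2980, 0.3537, 0.3483).
So the stationary probability of Product is 0.2980.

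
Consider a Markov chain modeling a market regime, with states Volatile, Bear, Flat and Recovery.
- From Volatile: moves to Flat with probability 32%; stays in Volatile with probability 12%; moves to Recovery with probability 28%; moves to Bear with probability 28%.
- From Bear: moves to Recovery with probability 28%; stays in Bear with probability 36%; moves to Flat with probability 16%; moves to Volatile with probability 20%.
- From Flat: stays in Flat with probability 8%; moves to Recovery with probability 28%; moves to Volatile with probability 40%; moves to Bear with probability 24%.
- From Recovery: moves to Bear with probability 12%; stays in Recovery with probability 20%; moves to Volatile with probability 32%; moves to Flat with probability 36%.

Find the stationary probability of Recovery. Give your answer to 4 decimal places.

0.2593

Let the stationary distribution be π with π = πP and π_1 + π_2 + π_3 + π_4 = 1.
π_1 = 0.12·π_1 + 0.2·π_2 + 0.4·π_3 + 0.32·π_4
π_2 = 0.28·π_1 + 0.36·π_2 + 0.24·π_3 + 0.12·π_4
π_3 = 0.32·π_1 + 0.16·π_2 + 0.08·π_3 + 0.36·π_4
Solving with the normalization constraint gives π = (0.2574, 0.2491, 0.2343, 0.2593).
So the stationary probability of Recovery is 0.2593.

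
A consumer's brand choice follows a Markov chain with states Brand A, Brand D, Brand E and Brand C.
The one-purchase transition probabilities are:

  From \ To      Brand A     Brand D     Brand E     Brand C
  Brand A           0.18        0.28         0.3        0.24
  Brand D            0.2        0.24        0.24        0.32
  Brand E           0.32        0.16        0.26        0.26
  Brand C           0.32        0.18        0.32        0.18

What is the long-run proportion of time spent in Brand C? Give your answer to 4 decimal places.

0.2478

Let the stationary distribution be π with π = πP and π_1 + π_2 + π_3 + π_4 = 1.
π_1 = 0.18·π_1 + 0.2·π_2 + 0.32·π_3 + 0.32·π_4
π_2 = 0.28·π_1 + 0.24·π_2 + 0.16·π_3 + 0.18·π_4
π_3 = 0.3·π_1 + 0.24·π_2 + 0.26·π_3 + 0.32·π_4
Solving with the normalization constraint gives π = (0.2583, 0.2130, 0.2809, 0.2478).
So the stationary probability of Brand C is 0.2478.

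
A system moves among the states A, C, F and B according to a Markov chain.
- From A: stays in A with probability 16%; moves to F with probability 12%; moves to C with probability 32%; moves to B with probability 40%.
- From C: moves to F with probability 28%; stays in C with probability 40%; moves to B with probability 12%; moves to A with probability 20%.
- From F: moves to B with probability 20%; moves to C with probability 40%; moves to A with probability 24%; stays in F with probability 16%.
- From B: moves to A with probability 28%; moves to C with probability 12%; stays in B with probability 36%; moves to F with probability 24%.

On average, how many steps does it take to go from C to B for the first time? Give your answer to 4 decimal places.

5.1564

Let t(s) be the expected number of steps to first reach B from state s, with t(B) = 0. Conditioning on the first step:
t(A) = 1 + 0.16·t(A) + 0.32·t(C) + 0.12·t(F)
t(C) = 1 + 0.2·t(A) + 0.4·t(C) + 0.28·t(F)
t(F) = 1 + 0.24·t(A) + 0.4·t(C) + 0.16·t(F)
Solving: t(A) = 3.8321, t(C) = 5.1564, t(F) = 4.7408.
Expected steps from C to B: 5.1564.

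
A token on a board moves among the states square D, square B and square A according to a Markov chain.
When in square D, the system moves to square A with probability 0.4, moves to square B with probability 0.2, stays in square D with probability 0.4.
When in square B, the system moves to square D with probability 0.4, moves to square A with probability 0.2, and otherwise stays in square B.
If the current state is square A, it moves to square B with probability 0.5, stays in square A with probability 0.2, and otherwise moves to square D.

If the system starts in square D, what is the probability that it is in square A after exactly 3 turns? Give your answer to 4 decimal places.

0.2720

Propagate the distribution vector 3 turns from square D.
After 0 turns: (1.0000, 0.0000, 0.0000)
After 1 turn: (0.4000, 0.2000, 0.4000)
After 2 turns: (0.3600, 0.3600, 0.2800)
After 3 turns: (0.3720, 0.3560, 0.2720)
P(in square A after 3 turns) = 0.2720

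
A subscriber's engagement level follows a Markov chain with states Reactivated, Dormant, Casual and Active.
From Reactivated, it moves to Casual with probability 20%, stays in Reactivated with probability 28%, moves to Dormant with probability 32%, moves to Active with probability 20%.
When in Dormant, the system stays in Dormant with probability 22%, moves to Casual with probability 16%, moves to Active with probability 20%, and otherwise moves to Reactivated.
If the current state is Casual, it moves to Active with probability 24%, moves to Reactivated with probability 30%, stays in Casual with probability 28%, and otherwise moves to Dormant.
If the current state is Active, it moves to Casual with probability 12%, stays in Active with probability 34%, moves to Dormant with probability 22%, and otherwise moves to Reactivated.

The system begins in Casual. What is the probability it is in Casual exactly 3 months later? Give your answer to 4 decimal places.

Propagate the distribution vector 3 months from Casual.
After 0 months: (0.0000, 0.0000, 1.0000, 0.0000)
After 1 month: (0.3000, 0.1800, 0.2800, 0.2400)
After 2 months: (0.3204, 0.2388, 0.1960, 0.2448)
After 3 months: (0.3271, 0.2442, 0.1865, 0.2421)
P(in Casual after 3 months) = 0.1865

0.1865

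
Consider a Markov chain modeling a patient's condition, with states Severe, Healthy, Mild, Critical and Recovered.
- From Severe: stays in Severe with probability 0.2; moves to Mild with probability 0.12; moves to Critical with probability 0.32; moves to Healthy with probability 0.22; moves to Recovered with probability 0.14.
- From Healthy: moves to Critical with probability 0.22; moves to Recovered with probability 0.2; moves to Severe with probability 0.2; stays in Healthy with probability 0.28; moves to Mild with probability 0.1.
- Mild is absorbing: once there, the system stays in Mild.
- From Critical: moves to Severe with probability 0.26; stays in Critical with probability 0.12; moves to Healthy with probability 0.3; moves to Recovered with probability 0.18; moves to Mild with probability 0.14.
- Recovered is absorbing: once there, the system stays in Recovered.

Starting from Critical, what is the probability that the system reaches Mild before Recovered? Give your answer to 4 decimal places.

Let h(s) be the probability of absorption at Mild starting from transient state s. Then h(Mild) = 1 and h(Recovered) = 0. By first-step analysis:
h(Severe) = 0.2·h(Severe) + 0.22·h(Healthy) + 0.12·1 + 0.32·h(Critical) + 0.14·0
h(Healthy) = 0.2·h(Severe) + 0.28·h(Healthy) + 0.1·1 + 0.22·h(Critical) + 0.2·0
h(Critical) = 0.26·h(Severe) + 0.3·h(Healthy) + 0.14·1 + 0.12·h(Critical) + 0.18·0
Solving: h(Severe) = 0.4205, h(Healthy) = 0.3821, h(Critical) = 0.4136.
Starting from Critical, the probability is 0.4136.

0.4136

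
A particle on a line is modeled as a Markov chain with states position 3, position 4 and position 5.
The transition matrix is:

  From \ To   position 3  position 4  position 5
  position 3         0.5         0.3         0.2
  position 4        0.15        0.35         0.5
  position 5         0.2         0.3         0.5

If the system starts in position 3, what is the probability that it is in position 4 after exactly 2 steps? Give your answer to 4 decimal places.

0.3150

Sum over the intermediate state after 1 step:
P = P(position 3→position 3)·P(position 3→position 4) + P(position 3→position 4)·P(position 4→position 4) + P(position 3→position 5)·P(position 5→position 4)
  = 0.5×0.3 + 0.3×0.35 + 0.2×0.3
  = 0.1500 + 0.1050 + 0.0600 = 0.3150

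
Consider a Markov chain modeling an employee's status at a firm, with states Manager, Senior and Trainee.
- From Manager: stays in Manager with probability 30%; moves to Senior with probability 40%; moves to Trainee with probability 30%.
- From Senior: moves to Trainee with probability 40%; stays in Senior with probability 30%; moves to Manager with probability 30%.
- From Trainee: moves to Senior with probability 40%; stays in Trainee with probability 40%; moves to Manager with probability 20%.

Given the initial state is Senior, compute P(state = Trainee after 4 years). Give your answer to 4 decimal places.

0.3737

Propagate the distribution vector 4 years from Senior.
After 0 years: (0.0000, 1.0000, 0.0000)
After 1 year: (0.3000, 0.3000, 0.4000)
After 2 years: (0.2600, 0.3700, 0.3700)
After 3 years: (0.2630, 0.3630, 0.3740)
After 4 years: (0.2626, 0.3637, 0.3737)
P(in Trainee after 4 years) = 0.3737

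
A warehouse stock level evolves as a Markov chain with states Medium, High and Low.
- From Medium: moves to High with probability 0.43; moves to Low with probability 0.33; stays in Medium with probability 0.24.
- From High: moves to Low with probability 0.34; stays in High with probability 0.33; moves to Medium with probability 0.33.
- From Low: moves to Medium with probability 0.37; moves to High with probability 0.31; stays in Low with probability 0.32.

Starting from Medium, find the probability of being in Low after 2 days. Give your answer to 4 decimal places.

0.3310

Sum over the intermediate state after 1 day:
P = P(Medium→Medium)·P(Medium→Low) + P(Medium→High)·P(High→Low) + P(Medium→Low)·P(Low→Low)
  = 0.24×0.33 + 0.43×0.34 + 0.33×0.32
  = 0.0792 + 0.1462 + 0.1056 = 0.3310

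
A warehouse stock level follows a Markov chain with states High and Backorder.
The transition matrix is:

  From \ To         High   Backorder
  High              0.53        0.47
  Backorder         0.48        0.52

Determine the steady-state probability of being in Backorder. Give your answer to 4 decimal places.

Let the stationary distribution be π with π = πP and π_1 + π_2 = 1.
π_1 = 0.53·π_1 + 0.48·π_2
Solving with the normalization constraint gives π = (0.5053, 0.4947).
So the stationary probability of Backorder is 0.4947.

0.4947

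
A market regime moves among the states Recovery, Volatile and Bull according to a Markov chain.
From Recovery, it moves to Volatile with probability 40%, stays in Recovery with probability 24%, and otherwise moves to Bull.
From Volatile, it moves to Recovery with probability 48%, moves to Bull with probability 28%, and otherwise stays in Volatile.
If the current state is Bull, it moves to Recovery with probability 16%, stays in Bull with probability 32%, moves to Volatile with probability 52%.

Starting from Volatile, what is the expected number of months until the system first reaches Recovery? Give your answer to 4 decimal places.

2.5862

Let t(s) be the expected number of months to first reach Recovery from state s, with t(Recovery) = 0. Conditioning on the first month:
t(Volatile) = 1 + 0.24·t(Volatile) + 0.28·t(Bull)
t(Bull) = 1 + 0.52·t(Volatile) + 0.32·t(Bull)
Solving: t(Volatile) = 2.5862, t(Bull) = 3.4483.
Expected months from Volatile to Recovery: 2.5862.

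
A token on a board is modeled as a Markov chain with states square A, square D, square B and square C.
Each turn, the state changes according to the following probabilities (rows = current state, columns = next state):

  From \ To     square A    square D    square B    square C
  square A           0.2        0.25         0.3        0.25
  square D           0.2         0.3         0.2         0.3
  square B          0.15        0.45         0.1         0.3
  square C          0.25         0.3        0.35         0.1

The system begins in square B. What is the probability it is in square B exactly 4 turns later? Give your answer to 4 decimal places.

Propagate the distribution vector 4 turns from square B.
After 0 turns: (0.0000, 0.0000, 1.0000, 0.0000)
After 1 turn: (0.1500, 0.4500, 0.1000, 0.3000)
After 2 turns: (0.2100, 0.3075, 0.2500, 0.2325)
After 3 turns: (0.1991, 0.3270, 0.2309, 0.2430)
After 4 turns: (0.2006, 0.3247, 0.2333, 0.2414)
P(in square B after 4 turns) = 0.2333

0.2333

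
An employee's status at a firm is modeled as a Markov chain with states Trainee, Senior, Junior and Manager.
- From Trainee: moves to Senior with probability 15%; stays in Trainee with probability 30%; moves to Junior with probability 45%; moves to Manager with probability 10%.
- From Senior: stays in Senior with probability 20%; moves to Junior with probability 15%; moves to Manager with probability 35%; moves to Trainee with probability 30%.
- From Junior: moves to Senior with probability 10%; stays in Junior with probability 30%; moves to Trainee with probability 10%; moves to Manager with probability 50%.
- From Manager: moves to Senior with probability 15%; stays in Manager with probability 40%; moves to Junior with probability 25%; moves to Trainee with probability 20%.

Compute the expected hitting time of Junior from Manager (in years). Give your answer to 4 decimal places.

3.5440

Let t(s) be the expected number of years to first reach Junior from state s, with t(Junior) = 0. Conditioning on the first year:
t(Trainee) = 1 + 0.3·t(Trainee) + 0.15·t(Senior) + 0.1·t(Manager)
t(Senior) = 1 + 0.3·t(Trainee) + 0.2·t(Senior) + 0.35·t(Manager)
t(Manager) = 1 + 0.2·t(Trainee) + 0.15·t(Senior) + 0.4·t(Manager)
Solving: t(Trainee) = 2.7565, t(Senior) = 3.8342, t(Manager) = 3.5440.
Expected years from Manager to Junior: 3.5440.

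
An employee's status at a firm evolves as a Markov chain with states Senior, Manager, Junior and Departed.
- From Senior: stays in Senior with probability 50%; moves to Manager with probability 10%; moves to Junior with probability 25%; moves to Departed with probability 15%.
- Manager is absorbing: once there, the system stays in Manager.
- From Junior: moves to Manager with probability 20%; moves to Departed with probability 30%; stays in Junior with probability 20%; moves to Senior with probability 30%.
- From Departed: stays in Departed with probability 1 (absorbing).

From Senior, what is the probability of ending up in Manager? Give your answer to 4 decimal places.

0.4000

Let h(s) be the probability of absorption at Manager starting from transient state s. Then h(Manager) = 1 and h(Departed) = 0. By first-step analysis:
h(Senior) = 0.5·h(Senior) + 0.1·1 + 0.25·h(Junior) + 0.15·0
h(Junior) = 0.3·h(Senior) + 0.2·1 + 0.2·h(Junior) + 0.3·0
Solving: h(Senior) = 0.4000, h(Junior) = 0.4000.
Starting from Senior, the probability is 0.4000.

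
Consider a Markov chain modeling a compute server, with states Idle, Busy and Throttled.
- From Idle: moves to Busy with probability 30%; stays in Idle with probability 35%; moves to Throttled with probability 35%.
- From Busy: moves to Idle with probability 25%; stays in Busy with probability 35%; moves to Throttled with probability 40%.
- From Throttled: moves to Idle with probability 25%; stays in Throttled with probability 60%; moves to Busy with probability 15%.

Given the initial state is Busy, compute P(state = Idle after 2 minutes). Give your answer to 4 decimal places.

Sum over the intermediate state after 1 minute:
P = P(Busy→Idle)·P(Idle→Idle) + P(Busy→Busy)·P(Busy→Idle) + P(Busy→Throttled)·P(Throttled→Idle)
  = 0.25×0.35 + 0.35×0.25 + 0.4×0.25
  = 0.0875 + 0.0875 + 0.1000 = 0.2750

0.2750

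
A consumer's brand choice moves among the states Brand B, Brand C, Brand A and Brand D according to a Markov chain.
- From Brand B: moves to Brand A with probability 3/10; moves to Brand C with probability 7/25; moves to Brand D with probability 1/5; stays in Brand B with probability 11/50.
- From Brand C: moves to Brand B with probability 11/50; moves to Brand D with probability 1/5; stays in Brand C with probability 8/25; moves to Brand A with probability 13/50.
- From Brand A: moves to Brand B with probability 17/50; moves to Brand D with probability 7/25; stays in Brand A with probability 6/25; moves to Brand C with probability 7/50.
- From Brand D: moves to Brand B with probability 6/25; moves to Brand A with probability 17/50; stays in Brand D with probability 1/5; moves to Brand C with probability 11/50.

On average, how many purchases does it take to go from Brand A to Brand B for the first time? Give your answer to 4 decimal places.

Let t(s) be the expected number of purchases to first reach Brand B from state s, with t(Brand B) = 0. Conditioning on the first purchase:
t(Brand C) = 1 + 0.32·t(Brand C) + 0.26·t(Brand A) + 0.2·t(Brand D)
t(Brand A) = 1 + 0.14·t(Brand C) + 0.24·t(Brand A) + 0.28·t(Brand D)
t(Brand D) = 1 + 0.22·t(Brand C) + 0.34·t(Brand A) + 0.2·t(Brand D)
Solving: t(Brand C) = 3.8894, t(Brand A) = 3.4228, t(Brand D) = 3.7743.
Expected purchases from Brand A to Brand B: 3.4228.

3.4228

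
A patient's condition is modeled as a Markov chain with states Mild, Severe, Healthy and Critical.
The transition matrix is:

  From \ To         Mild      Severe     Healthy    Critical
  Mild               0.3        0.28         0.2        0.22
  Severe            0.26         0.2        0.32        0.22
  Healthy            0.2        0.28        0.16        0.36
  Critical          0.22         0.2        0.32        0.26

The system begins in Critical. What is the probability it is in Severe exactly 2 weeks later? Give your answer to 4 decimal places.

0.2432

Propagate the distribution vector 2 weeks from Critical.
After 0 weeks: (0.0000, 0.0000, 0.0000, 1.0000)
After 1 week: (0.2200, 0.2000, 0.3200, 0.2600)
After 2 weeks: (0.2392, 0.2432, 0.2424, 0.2752)
P(in Severe after 2 weeks) = 0.2432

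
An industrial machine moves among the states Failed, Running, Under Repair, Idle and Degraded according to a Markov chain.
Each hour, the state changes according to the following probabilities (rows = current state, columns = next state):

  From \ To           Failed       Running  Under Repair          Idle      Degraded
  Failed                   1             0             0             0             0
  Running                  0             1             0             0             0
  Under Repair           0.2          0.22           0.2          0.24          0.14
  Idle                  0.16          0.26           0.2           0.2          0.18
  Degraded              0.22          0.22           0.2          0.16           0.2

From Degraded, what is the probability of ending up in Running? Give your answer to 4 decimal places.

0.5258

Let h(s) be the probability of absorption at Running starting from transient state s. Then h(Running) = 1 and h(Failed) = 0. By first-step analysis:
h(Under Repair) = 0.2·0 + 0.22·1 + 0.2·h(Under Repair) + 0.24·h(Idle) + 0.14·h(Degraded)
h(Idle) = 0.16·0 + 0.26·1 + 0.2·h(Under Repair) + 0.2·h(Idle) + 0.18·h(Degraded)
h(Degraded) = 0.22·0 + 0.22·1 + 0.2·h(Under Repair) + 0.16·h(Idle) + 0.2·h(Degraded)
Solving: h(Under Repair) = 0.5406, h(Idle) = 0.5785, h(Degraded) = 0.5258.
Starting from Degraded, the probability is 0.5258.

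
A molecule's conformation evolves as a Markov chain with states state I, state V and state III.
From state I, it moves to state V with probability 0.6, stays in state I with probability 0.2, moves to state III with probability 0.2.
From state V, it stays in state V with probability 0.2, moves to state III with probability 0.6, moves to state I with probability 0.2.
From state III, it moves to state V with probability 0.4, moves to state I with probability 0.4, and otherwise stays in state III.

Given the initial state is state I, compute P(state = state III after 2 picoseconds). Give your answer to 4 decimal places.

0.4400

Sum over the intermediate state after 1 picosecond:
P = P(state I→state I)·P(state I→state III) + P(state I→state V)·P(state V→state III) + P(state I→state III)·P(state III→state III)
  = 0.2×0.2 + 0.6×0.6 + 0.2×0.2
  = 0.0400 + 0.3600 + 0.0400 = 0.4400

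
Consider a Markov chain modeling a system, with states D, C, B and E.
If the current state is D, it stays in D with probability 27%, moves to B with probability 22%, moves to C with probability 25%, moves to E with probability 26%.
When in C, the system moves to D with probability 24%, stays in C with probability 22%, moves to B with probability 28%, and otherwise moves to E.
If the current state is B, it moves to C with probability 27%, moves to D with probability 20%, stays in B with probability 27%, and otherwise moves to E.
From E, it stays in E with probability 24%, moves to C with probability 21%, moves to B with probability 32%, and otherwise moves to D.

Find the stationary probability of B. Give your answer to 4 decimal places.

Let the stationary distribution be π with π = πP and π_1 + π_2 + π_3 + π_4 = 1.
π_1 = 0.27·π_1 + 0.24·π_2 + 0.2·π_3 + 0.23·π_4
π_2 = 0.25·π_1 + 0.22·π_2 + 0.27·π_3 + 0.21·π_4
π_3 = 0.22·π_1 + 0.28·π_2 + 0.27·π_3 + 0.32·π_4
Solving with the normalization constraint gives π = (0.2335, 0.2381, 0.2735, 0.2549).
So the stationary probability of B is 0.2735.

0.2735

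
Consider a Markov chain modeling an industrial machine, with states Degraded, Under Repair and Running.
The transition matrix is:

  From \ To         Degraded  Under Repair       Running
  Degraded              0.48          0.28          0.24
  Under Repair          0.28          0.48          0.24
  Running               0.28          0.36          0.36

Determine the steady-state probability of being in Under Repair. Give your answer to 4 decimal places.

Let the stationary distribution be π with π = πP and π_1 + π_2 + π_3 = 1.
π_1 = 0.48·π_1 + 0.28·π_2 + 0.28·π_3
π_2 = 0.28·π_1 + 0.48·π_2 + 0.36·π_3
Solving with the normalization constraint gives π = (0.3500, 0.3773, 0.2727).
So the stationary probability of Under Repair is 0.3773.

0.3773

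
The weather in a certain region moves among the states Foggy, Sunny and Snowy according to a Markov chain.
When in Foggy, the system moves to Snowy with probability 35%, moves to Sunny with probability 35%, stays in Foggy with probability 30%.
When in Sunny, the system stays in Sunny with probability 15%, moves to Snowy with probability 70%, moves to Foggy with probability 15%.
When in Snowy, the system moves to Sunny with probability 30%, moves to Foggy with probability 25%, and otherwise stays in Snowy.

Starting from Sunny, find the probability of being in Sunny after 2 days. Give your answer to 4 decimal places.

Sum over the intermediate state after 1 day:
P = P(Sunny→Foggy)·P(Foggy→Sunny) + P(Sunny→Sunny)·P(Sunny→Sunny) + P(Sunny→Snowy)·P(Snowy→Sunny)
  = 0.15×0.35 + 0.15×0.15 + 0.7×0.3
  = 0.0525 + 0.0225 + 0.2100 = 0.2850

0.2850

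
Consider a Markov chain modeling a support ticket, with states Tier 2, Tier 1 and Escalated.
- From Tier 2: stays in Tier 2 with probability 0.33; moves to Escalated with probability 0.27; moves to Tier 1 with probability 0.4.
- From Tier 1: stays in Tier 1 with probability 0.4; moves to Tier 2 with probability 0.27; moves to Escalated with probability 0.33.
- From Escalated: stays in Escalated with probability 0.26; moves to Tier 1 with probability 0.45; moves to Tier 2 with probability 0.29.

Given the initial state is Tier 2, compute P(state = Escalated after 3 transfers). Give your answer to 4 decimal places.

0.2919

Propagate the distribution vector 3 transfers from Tier 2.
After 0 transfers: (1.0000, 0.0000, 0.0000)
After 1 transfer: (0.3300, 0.4000, 0.2700)
After 2 transfers: (0.2952, 0.4135, 0.2913)
After 3 transfers: (0.2935, 0.4146, 0.2919)
P(in Escalated after 3 transfers) = 0.2919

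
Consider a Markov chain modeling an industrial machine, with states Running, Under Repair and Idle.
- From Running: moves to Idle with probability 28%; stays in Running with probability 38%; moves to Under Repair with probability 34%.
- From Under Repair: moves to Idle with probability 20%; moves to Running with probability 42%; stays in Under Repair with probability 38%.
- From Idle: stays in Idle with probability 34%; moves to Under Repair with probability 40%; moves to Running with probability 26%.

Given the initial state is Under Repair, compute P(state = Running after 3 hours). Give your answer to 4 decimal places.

0.3633

Propagate the distribution vector 3 hours from Under Repair.
After 0 hours: (0.0000, 1.0000, 0.0000)
After 1 hour: (0.4200, 0.3800, 0.2000)
After 2 hours: (0.3712, 0.3672, 0.2616)
After 3 hours: (0.3633, 0.3704, 0.2663)
P(in Running after 3 hours) = 0.3633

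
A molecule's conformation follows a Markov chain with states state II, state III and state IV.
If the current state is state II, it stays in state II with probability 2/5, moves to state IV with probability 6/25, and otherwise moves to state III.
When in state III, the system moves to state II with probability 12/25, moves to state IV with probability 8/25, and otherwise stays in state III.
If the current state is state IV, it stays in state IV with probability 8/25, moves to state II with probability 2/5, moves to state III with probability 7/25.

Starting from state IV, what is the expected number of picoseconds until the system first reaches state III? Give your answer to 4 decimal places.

3.2051

Let t(s) be the expected number of picoseconds to first reach state III from state s, with t(state III) = 0. Conditioning on the first picosecond:
t(state II) = 1 + 0.4·t(state II) + 0.24·t(state IV)
t(state IV) = 1 + 0.4·t(state II) + 0.32·t(state IV)
Solving: t(state II) = 2.9487, t(state IV) = 3.2051.
Expected picoseconds from state IV to state III: 3.2051.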